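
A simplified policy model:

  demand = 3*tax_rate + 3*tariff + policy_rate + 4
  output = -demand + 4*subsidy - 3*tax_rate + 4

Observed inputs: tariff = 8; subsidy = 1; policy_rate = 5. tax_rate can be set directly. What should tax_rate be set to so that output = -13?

tax_rate = -2

Substituting into the demand equation gives demand = 3*tax_rate + 33.
Substituting into the output equation gives output = -6*tax_rate - 25.
Solve -6*tax_rate - 25 = -13: tax_rate = (-13 + 25) / -6 = -2.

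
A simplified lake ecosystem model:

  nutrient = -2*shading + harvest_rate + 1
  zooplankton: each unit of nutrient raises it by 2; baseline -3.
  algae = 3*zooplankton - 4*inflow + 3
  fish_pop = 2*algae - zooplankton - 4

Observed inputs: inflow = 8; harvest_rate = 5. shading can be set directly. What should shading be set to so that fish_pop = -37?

shading = 1

Substituting into the nutrient equation gives nutrient = -2*shading + 6.
This gives zooplankton = -4*shading + 9.
Substituting into the algae equation gives algae = -12*shading - 2.
fish_pop becomes -20*shading - 17.
Solve -20*shading - 17 = -37: shading = (-37 + 17) / -20 = 1.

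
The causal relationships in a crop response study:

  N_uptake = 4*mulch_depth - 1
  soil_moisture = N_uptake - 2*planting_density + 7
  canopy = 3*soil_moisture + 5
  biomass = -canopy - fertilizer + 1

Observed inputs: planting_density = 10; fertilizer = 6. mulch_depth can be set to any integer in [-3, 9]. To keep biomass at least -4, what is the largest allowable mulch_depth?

Substituting into the soil_moisture equation gives soil_moisture = 4*mulch_depth - 14.
This gives canopy = 12*mulch_depth - 37.
Substituting into the biomass equation gives biomass = -12*mulch_depth + 32.
Require -12*mulch_depth + 32 ≥ -4, so mulch_depth ≤ 3.
The largest integer in [-3, 9] satisfying this is 3.

mulch_depth = 3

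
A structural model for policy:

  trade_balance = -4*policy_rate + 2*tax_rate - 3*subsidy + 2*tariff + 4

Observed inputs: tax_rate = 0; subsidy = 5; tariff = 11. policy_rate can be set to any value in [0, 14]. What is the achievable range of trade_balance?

Substituting into the trade_balance equation gives trade_balance = -4*policy_rate + 11.
Linear in policy_rate, so extremes are at the endpoints: policy_rate = 0 gives trade_balance = 11; policy_rate = 14 gives trade_balance = -45.

-45 to 11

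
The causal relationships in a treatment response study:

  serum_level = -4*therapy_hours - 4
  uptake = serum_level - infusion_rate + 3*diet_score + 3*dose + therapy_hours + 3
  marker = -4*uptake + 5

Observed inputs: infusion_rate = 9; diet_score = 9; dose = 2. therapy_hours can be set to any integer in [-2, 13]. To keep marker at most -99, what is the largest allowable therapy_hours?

therapy_hours = -1

Substituting into the uptake equation gives uptake = -3*therapy_hours + 23.
Substituting into the marker equation gives marker = 12*therapy_hours - 87.
Require 12*therapy_hours - 87 ≤ -99, so therapy_hours ≤ -1.
The largest integer in [-2, 13] satisfying this is -1.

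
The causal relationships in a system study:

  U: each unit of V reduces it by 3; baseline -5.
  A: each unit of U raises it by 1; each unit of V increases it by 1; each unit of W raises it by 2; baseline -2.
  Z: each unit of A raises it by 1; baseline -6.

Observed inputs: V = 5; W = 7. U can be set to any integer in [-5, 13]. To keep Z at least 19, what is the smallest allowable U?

U = 8

Intervening on U fixes its value directly, overriding its dependence on V.
Substituting into the A equation gives A = U + 17.
So Z = U + 11.
Require U + 11 ≥ 19, so U ≥ 8.
The smallest integer in [-5, 13] satisfying this is 8.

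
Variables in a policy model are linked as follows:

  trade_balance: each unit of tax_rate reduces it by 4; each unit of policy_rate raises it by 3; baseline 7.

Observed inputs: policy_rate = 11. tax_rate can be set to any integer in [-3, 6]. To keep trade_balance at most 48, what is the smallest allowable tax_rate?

tax_rate = -2

Substituting into the trade_balance equation gives trade_balance = -4*tax_rate + 40.
Require -4*tax_rate + 40 ≤ 48, so tax_rate ≥ -2.
The smallest integer in [-3, 6] satisfying this is -2.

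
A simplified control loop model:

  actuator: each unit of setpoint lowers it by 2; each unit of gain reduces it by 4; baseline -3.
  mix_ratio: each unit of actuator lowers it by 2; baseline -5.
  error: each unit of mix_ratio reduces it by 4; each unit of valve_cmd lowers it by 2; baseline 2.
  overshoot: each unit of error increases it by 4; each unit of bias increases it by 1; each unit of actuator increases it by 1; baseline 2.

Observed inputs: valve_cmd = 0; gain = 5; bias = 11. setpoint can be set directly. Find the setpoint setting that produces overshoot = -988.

Substituting into the actuator equation gives actuator = -2*setpoint - 23.
Substituting into the mix_ratio equation gives mix_ratio = 4*setpoint + 41.
So error = -16*setpoint - 162.
This gives overshoot = -66*setpoint - 658.
Solve -66*setpoint - 658 = -988: setpoint = (-988 + 658) / -66 = 5.

setpoint = 5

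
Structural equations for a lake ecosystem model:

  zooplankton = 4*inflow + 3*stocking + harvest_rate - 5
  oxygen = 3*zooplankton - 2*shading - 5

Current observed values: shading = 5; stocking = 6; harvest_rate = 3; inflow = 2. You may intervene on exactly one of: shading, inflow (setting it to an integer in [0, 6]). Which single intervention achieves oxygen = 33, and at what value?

set inflow = 0

Intervening on shading: oxygen = -2*shading + 67. Reaching 33 requires shading = 17, outside [0, 6].
Intervening on inflow: with other inputs at their observed values, oxygen = 12*inflow + 33. Solving for 33 gives inflow = 0, within [0, 6].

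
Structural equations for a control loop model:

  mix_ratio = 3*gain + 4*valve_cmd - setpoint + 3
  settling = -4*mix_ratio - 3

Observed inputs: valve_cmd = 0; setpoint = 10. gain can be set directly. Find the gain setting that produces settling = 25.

Substituting into the mix_ratio equation gives mix_ratio = 3*gain - 7.
settling becomes -12*gain + 25.
Solve -12*gain + 25 = 25: gain = (25 - 25) / -12 = 0.

gain = 0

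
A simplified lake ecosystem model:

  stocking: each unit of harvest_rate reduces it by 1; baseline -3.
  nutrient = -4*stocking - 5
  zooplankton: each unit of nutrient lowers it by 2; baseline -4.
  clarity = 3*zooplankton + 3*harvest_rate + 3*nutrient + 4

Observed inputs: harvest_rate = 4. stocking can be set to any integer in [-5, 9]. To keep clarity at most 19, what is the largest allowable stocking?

stocking = 0

Intervening on stocking fixes its value directly, overriding its dependence on harvest_rate.
Substituting into the zooplankton equation gives zooplankton = 8*stocking + 6.
Substituting into the clarity equation gives clarity = 12*stocking + 19.
Require 12*stocking + 19 ≤ 19, so stocking ≤ 0.
The largest integer in [-5, 9] satisfying this is 0.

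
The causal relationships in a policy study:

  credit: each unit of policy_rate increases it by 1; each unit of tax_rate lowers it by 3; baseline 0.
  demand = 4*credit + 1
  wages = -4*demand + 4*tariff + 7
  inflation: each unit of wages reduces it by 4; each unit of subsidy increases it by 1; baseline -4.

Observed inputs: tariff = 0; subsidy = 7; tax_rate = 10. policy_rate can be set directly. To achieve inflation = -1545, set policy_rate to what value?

Substituting into the credit equation gives credit = policy_rate - 30.
This gives demand = 4*policy_rate - 119.
wages becomes -16*policy_rate + 483.
This gives inflation = 64*policy_rate - 1929.
Solve 64*policy_rate - 1929 = -1545: policy_rate = (-1545 + 1929) / 64 = 6.

policy_rate = 6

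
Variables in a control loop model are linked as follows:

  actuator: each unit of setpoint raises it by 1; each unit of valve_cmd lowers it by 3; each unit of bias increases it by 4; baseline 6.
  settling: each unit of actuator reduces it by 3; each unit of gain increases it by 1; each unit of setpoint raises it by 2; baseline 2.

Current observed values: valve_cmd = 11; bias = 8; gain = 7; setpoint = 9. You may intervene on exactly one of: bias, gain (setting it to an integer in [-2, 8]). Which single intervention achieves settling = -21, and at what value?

set gain = 1

Intervening on bias: settling = -12*bias + 81. Reaching -21 requires bias = 17/2, not an integer.
Intervening on gain: with other inputs at their observed values, settling = gain - 22. Solving for -21 gives gain = 1, within [-2, 8].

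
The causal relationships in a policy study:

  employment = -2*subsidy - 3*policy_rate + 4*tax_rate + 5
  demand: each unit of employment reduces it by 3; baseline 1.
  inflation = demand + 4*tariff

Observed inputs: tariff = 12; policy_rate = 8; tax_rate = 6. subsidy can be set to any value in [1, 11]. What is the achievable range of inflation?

40 to 100

Substituting into the employment equation gives employment = -2*subsidy + 5.
This gives demand = 6*subsidy - 14.
So inflation = 6*subsidy + 34.
Linear in subsidy, so extremes are at the endpoints: subsidy = 1 gives inflation = 40; subsidy = 11 gives inflation = 100.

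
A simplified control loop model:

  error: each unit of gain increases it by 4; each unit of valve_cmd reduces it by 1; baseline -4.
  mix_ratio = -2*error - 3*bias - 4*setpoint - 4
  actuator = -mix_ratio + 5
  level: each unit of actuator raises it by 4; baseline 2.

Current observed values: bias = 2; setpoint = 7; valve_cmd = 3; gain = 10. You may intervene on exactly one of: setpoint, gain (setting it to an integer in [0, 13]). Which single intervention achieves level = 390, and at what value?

set setpoint = 4

Intervening on setpoint: with other inputs at their observed values, level = 16*setpoint + 326. Solving for 390 gives setpoint = 4, within [0, 13].
Intervening on gain: level = 32*gain + 118. Reaching 390 requires gain = 17/2, not an integer.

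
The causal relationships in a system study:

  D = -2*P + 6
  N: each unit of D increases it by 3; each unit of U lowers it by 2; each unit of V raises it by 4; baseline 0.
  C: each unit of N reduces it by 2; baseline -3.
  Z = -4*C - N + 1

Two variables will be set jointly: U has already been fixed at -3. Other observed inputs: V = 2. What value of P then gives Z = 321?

With U held at -3:
Substituting into the N equation gives N = -6*P + 32.
So C = 12*P - 67.
So Z = -42*P + 237.
Solve -42*P + 237 = 321: P = (321 - 237) / -42 = -2.

P = -2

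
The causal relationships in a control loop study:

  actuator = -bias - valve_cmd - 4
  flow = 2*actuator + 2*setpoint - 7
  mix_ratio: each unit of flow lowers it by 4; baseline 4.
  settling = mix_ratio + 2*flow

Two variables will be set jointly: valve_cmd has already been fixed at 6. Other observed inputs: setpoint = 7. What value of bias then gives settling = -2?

With valve_cmd held at 6:
Substituting into the actuator equation gives actuator = -bias - 10.
Substituting into the flow equation gives flow = -2*bias - 13.
Substituting into the mix_ratio equation gives mix_ratio = 8*bias + 56.
So settling = 4*bias + 30.
Solve 4*bias + 30 = -2: bias = (-2 - 30) / 4 = -8.

bias = -8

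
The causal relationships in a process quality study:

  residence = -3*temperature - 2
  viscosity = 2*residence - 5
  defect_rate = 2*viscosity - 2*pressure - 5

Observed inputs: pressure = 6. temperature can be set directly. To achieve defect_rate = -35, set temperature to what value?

temperature = 0

Substituting into the viscosity equation gives viscosity = -6*temperature - 9.
defect_rate becomes -12*temperature - 35.
Solve -12*temperature - 35 = -35: temperature = (-35 + 35) / -12 = 0.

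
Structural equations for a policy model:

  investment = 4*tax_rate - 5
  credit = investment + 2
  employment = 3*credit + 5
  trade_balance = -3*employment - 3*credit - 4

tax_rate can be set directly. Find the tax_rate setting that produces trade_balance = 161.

tax_rate = -3

Substituting into the credit equation gives credit = 4*tax_rate - 3.
This gives employment = 12*tax_rate - 4.
This gives trade_balance = -48*tax_rate + 17.
Solve -48*tax_rate + 17 = 161: tax_rate = (161 - 17) / -48 = -3.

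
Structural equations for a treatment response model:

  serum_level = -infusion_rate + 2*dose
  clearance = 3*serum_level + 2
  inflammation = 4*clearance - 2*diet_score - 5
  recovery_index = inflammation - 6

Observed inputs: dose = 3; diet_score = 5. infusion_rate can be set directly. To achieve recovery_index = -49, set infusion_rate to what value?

Substituting into the serum_level equation gives serum_level = -infusion_rate + 6.
This gives clearance = -3*infusion_rate + 20.
So inflammation = -12*infusion_rate + 65.
So recovery_index = -12*infusion_rate + 59.
Solve -12*infusion_rate + 59 = -49: infusion_rate = (-49 - 59) / -12 = 9.

infusion_rate = 9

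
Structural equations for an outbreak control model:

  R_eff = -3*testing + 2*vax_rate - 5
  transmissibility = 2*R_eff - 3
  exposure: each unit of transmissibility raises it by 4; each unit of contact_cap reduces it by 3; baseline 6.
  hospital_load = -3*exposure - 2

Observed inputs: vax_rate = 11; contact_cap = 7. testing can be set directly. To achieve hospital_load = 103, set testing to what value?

Substituting into the R_eff equation gives R_eff = -3*testing + 17.
Substituting into the transmissibility equation gives transmissibility = -6*testing + 31.
exposure becomes -24*testing + 109.
This gives hospital_load = 72*testing - 329.
Solve 72*testing - 329 = 103: testing = (103 + 329) / 72 = 6.

testing = 6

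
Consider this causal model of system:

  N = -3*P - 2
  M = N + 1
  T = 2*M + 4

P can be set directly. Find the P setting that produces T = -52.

P = 9

Substituting into the M equation gives M = -3*P - 1.
So T = -6*P + 2.
Solve -6*P + 2 = -52: P = (-52 - 2) / -6 = 9.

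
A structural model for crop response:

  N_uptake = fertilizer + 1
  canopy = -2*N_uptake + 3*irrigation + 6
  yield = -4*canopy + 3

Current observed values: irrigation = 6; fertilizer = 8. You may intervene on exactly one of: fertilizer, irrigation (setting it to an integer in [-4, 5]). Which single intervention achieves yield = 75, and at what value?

set irrigation = -2

Intervening on fertilizer: yield = 8*fertilizer - 85. Reaching 75 requires fertilizer = 20, outside [-4, 5].
Intervening on irrigation: with other inputs at their observed values, yield = -12*irrigation + 51. Solving for 75 gives irrigation = -2, within [-4, 5].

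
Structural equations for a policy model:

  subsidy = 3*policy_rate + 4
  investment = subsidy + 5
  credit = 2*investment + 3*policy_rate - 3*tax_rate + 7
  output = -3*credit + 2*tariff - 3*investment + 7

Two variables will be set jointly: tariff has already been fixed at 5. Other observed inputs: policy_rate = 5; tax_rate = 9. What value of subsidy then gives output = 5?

subsidy = -2

With tariff held at 5:
Intervening on subsidy fixes its value directly, overriding its dependence on policy_rate.
Substituting into the credit equation gives credit = 2*subsidy + 5.
Substituting into the output equation gives output = -9*subsidy - 13.
Solve -9*subsidy - 13 = 5: subsidy = (5 + 13) / -9 = -2.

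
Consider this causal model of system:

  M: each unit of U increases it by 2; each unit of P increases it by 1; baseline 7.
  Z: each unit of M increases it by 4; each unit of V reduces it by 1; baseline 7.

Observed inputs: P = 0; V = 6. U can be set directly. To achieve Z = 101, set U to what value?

U = 9

Substituting into the M equation gives M = 2*U + 7.
This gives Z = 8*U + 29.
Solve 8*U + 29 = 101: U = (101 - 29) / 8 = 9.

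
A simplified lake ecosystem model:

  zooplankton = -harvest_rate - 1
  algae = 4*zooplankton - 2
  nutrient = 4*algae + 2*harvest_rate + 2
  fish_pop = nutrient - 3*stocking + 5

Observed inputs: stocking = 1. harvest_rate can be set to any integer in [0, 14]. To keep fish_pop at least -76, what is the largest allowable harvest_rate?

Substituting into the algae equation gives algae = -4*harvest_rate - 6.
Substituting into the nutrient equation gives nutrient = -14*harvest_rate - 22.
fish_pop becomes -14*harvest_rate - 20.
Require -14*harvest_rate - 20 ≥ -76, so harvest_rate ≤ 4.
The largest integer in [0, 14] satisfying this is 4.

harvest_rate = 4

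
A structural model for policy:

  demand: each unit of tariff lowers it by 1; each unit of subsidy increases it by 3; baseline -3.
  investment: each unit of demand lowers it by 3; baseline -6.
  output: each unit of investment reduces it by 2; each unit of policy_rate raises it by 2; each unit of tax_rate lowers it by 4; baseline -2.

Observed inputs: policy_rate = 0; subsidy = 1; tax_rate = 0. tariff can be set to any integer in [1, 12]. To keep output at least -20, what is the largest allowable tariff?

tariff = 5

Substituting into the demand equation gives demand = -tariff.
investment becomes 3*tariff - 6.
This gives output = -6*tariff + 10.
Require -6*tariff + 10 ≥ -20, so tariff ≤ 5.
The largest integer in [1, 12] satisfying this is 5.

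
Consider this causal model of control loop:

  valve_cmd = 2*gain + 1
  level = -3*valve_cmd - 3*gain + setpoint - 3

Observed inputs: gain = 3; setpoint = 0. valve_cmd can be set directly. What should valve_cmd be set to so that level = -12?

Intervening on valve_cmd fixes its value directly, overriding its dependence on gain.
Substituting into the level equation gives level = -3*valve_cmd - 12.
Solve -3*valve_cmd - 12 = -12: valve_cmd = (-12 + 12) / -3 = 0.

valve_cmd = 0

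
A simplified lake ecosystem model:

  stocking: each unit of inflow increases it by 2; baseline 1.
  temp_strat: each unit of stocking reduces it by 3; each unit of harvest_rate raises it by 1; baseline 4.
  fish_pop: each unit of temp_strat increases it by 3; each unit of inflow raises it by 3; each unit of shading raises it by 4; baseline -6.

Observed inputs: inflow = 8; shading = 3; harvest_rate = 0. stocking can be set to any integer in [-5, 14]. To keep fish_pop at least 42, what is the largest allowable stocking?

stocking = 0

Intervening on stocking fixes its value directly, overriding its dependence on inflow.
Substituting into the temp_strat equation gives temp_strat = -3*stocking + 4.
Substituting into the fish_pop equation gives fish_pop = -9*stocking + 42.
Require -9*stocking + 42 ≥ 42, so stocking ≤ 0.
The largest integer in [-5, 14] satisfying this is 0.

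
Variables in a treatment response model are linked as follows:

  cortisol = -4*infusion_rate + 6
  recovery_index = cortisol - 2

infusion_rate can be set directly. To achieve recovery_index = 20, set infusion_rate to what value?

infusion_rate = -4

Substituting into the recovery_index equation gives recovery_index = -4*infusion_rate + 4.
Solve -4*infusion_rate + 4 = 20: infusion_rate = (20 - 4) / -4 = -4.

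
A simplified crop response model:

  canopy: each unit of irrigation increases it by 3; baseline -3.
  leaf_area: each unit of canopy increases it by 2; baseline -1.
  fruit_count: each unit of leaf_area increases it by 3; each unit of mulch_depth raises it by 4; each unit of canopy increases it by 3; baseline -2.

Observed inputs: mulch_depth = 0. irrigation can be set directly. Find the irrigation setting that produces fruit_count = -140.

Substituting into the leaf_area equation gives leaf_area = 6*irrigation - 7.
Substituting into the fruit_count equation gives fruit_count = 27*irrigation - 32.
Solve 27*irrigation - 32 = -140: irrigation = (-140 + 32) / 27 = -4.

irrigation = -4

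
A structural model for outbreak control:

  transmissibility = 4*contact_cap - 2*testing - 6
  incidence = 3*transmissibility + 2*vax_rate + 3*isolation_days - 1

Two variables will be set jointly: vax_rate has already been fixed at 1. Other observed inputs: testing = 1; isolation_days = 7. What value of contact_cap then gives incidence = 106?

With vax_rate held at 1:
Substituting into the transmissibility equation gives transmissibility = 4*contact_cap - 8.
Substituting into the incidence equation gives incidence = 12*contact_cap - 2.
Solve 12*contact_cap - 2 = 106: contact_cap = (106 + 2) / 12 = 9.

contact_cap = 9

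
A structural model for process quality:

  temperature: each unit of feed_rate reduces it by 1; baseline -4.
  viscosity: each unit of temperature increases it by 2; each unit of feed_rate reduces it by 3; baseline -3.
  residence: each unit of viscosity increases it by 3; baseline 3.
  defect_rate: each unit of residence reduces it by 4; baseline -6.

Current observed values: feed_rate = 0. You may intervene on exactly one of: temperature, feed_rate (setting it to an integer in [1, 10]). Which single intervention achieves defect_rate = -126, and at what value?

set temperature = 6

Intervening on temperature: with other inputs at their observed values, defect_rate = -24*temperature + 18. Solving for -126 gives temperature = 6, within [1, 10].
Intervening on feed_rate: defect_rate = 60*feed_rate + 114. Reaching -126 requires feed_rate = -4, outside [1, 10].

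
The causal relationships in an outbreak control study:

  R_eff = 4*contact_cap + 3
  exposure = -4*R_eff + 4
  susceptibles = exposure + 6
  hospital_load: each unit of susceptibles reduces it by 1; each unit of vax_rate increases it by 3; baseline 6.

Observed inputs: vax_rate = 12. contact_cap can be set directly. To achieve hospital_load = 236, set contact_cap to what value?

contact_cap = 12

Substituting into the exposure equation gives exposure = -16*contact_cap - 8.
So susceptibles = -16*contact_cap - 2.
So hospital_load = 16*contact_cap + 44.
Solve 16*contact_cap + 44 = 236: contact_cap = (236 - 44) / 16 = 12.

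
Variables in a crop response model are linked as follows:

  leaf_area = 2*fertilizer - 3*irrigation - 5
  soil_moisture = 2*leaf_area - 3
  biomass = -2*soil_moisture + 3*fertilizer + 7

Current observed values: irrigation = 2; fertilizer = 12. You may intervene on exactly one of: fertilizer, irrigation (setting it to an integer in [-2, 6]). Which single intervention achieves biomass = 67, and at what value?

set fertilizer = -2

Intervening on fertilizer: with other inputs at their observed values, biomass = -5*fertilizer + 57. Solving for 67 gives fertilizer = -2, within [-2, 6].
Intervening on irrigation: biomass = 12*irrigation - 27. Reaching 67 requires irrigation = 47/6, not an integer.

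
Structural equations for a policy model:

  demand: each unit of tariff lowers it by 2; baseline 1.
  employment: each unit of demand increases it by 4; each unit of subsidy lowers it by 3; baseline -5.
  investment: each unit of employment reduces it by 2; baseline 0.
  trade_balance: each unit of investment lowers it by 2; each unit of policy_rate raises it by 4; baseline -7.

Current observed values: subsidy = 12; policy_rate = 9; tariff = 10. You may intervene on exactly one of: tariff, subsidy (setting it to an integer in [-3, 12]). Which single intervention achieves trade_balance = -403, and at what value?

Intervening on tariff: trade_balance = -32*tariff - 119. Reaching -403 requires tariff = 71/8, not an integer.
Intervening on subsidy: with other inputs at their observed values, trade_balance = -12*subsidy - 295. Solving for -403 gives subsidy = 9, within [-3, 12].

set subsidy = 9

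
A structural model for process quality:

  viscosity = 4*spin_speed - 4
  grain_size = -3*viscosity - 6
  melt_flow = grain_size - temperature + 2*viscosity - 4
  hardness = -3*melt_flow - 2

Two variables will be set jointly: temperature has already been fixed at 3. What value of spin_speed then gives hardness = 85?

spin_speed = 5

With temperature held at 3:
Substituting into the grain_size equation gives grain_size = -12*spin_speed + 6.
melt_flow becomes -4*spin_speed - 9.
So hardness = 12*spin_speed + 25.
Solve 12*spin_speed + 25 = 85: spin_speed = (85 - 25) / 12 = 5.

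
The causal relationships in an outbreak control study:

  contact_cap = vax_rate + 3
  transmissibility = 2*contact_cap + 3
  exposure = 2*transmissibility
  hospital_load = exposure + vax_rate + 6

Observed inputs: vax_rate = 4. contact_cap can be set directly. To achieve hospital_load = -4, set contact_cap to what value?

Intervening on contact_cap fixes its value directly, overriding its dependence on vax_rate.
Substituting into the exposure equation gives exposure = 4*contact_cap + 6.
Substituting into the hospital_load equation gives hospital_load = 4*contact_cap + 16.
Solve 4*contact_cap + 16 = -4: contact_cap = (-4 - 16) / 4 = -5.

contact_cap = -5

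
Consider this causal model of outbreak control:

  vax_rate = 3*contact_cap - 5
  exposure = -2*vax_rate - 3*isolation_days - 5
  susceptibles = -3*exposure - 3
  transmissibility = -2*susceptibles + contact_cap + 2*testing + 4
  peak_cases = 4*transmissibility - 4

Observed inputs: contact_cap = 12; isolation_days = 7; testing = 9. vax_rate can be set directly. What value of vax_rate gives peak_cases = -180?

Intervening on vax_rate fixes its value directly, overriding its dependence on contact_cap.
Substituting into the exposure equation gives exposure = -2*vax_rate - 26.
This gives susceptibles = 6*vax_rate + 75.
This gives transmissibility = -12*vax_rate - 116.
Substituting into the peak_cases equation gives peak_cases = -48*vax_rate - 468.
Solve -48*vax_rate - 468 = -180: vax_rate = (-180 + 468) / -48 = -6.

vax_rate = -6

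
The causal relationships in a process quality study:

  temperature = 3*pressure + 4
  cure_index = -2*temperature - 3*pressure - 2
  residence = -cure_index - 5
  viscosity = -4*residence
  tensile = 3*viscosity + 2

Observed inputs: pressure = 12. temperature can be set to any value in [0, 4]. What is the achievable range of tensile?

Intervening on temperature fixes its value directly, overriding its dependence on pressure.
Substituting into the cure_index equation gives cure_index = -2*temperature - 38.
So residence = 2*temperature + 33.
Substituting into the viscosity equation gives viscosity = -8*temperature - 132.
Substituting into the tensile equation gives tensile = -24*temperature - 394.
Linear in temperature, so extremes are at the endpoints: temperature = 0 gives tensile = -394; temperature = 4 gives tensile = -490.

-490 to -394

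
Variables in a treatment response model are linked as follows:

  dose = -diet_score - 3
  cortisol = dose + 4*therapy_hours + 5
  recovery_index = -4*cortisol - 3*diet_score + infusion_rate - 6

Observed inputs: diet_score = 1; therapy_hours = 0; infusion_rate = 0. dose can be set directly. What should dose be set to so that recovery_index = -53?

Intervening on dose fixes its value directly, overriding its dependence on diet_score.
Substituting into the cortisol equation gives cortisol = dose + 5.
Substituting into the recovery_index equation gives recovery_index = -4*dose - 29.
Solve -4*dose - 29 = -53: dose = (-53 + 29) / -4 = 6.

dose = 6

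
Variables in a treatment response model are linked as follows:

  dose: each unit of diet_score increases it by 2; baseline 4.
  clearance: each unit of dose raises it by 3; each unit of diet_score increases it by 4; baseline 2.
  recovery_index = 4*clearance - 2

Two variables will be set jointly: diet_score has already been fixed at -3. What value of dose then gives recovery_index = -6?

With diet_score held at -3:
Intervening on dose fixes its value directly, overriding its dependence on diet_score.
Substituting into the clearance equation gives clearance = 3*dose - 10.
Substituting into the recovery_index equation gives recovery_index = 12*dose - 42.
Solve 12*dose - 42 = -6: dose = (-6 + 42) / 12 = 3.

dose = 3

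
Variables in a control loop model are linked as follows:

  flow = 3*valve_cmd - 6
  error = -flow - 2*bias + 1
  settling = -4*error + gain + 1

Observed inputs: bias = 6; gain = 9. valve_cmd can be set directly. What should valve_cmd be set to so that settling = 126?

valve_cmd = 8

Substituting into the error equation gives error = -3*valve_cmd - 5.
So settling = 12*valve_cmd + 30.
Solve 12*valve_cmd + 30 = 126: valve_cmd = (126 - 30) / 12 = 8.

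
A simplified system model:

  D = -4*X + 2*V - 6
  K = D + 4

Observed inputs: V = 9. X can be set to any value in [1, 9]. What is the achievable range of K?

Substituting into the D equation gives D = -4*X + 12.
So K = -4*X + 16.
Linear in X, so extremes are at the endpoints: X = 1 gives K = 12; X = 9 gives K = -20.

-20 to 12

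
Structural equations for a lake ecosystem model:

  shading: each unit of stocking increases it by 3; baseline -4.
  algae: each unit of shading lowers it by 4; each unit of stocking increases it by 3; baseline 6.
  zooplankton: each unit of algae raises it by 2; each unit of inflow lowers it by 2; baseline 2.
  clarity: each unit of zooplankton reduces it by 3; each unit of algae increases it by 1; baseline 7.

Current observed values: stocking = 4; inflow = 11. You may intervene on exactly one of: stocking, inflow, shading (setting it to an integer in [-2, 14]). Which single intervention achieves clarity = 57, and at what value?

Intervening on stocking: clarity = 45*stocking - 43. Reaching 57 requires stocking = 20/9, not an integer.
Intervening on inflow: clarity = 6*inflow + 71. Reaching 57 requires inflow = -7/3, not an integer.
Intervening on shading: with other inputs at their observed values, clarity = 20*shading - 23. Solving for 57 gives shading = 4, within [-2, 14].

set shading = 4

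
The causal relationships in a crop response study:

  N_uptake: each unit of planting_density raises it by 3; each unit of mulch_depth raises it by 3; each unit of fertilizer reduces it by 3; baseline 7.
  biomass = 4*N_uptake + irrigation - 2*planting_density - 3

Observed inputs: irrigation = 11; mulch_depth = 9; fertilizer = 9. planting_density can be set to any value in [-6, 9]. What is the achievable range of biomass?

-24 to 126

Substituting into the N_uptake equation gives N_uptake = 3*planting_density + 7.
Substituting into the biomass equation gives biomass = 10*planting_density + 36.
Linear in planting_density, so extremes are at the endpoints: planting_density = -6 gives biomass = -24; planting_density = 9 gives biomass = 126.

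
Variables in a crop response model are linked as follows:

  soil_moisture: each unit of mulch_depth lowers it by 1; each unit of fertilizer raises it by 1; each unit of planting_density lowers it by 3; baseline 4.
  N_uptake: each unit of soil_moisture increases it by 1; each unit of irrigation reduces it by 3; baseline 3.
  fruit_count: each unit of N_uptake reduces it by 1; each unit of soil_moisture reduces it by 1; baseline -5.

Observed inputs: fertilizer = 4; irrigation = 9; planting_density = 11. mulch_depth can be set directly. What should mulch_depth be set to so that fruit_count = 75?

mulch_depth = 3

Substituting into the soil_moisture equation gives soil_moisture = -mulch_depth - 25.
This gives N_uptake = -mulch_depth - 49.
Substituting into the fruit_count equation gives fruit_count = 2*mulch_depth + 69.
Solve 2*mulch_depth + 69 = 75: mulch_depth = (75 - 69) / 2 = 3.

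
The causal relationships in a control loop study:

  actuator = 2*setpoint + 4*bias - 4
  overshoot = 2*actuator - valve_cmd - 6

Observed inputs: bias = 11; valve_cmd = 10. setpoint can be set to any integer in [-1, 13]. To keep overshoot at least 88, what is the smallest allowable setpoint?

setpoint = 6

Substituting into the actuator equation gives actuator = 2*setpoint + 40.
This gives overshoot = 4*setpoint + 64.
Require 4*setpoint + 64 ≥ 88, so setpoint ≥ 6.
The smallest integer in [-1, 13] satisfying this is 6.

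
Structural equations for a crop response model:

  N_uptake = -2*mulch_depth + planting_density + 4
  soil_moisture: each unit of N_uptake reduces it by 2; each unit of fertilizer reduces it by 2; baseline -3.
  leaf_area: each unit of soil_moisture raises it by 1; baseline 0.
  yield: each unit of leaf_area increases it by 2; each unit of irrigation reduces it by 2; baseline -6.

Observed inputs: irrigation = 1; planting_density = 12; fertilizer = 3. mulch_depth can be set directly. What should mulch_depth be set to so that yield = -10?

Substituting into the N_uptake equation gives N_uptake = -2*mulch_depth + 16.
Substituting into the soil_moisture equation gives soil_moisture = 4*mulch_depth - 41.
Substituting into the leaf_area equation gives leaf_area = 4*mulch_depth - 41.
Substituting into the yield equation gives yield = 8*mulch_depth - 90.
Solve 8*mulch_depth - 90 = -10: mulch_depth = (-10 + 90) / 8 = 10.

mulch_depth = 10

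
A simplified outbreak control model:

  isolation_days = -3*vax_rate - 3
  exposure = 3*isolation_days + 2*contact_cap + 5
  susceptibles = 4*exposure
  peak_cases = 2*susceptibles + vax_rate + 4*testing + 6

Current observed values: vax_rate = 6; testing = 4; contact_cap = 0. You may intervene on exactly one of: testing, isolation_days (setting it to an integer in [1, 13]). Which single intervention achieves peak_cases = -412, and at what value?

Intervening on testing: with other inputs at their observed values, peak_cases = 4*testing - 452. Solving for -412 gives testing = 10, within [1, 13].
Intervening on isolation_days: peak_cases = 24*isolation_days + 68. Reaching -412 requires isolation_days = -20, outside [1, 13].

set testing = 10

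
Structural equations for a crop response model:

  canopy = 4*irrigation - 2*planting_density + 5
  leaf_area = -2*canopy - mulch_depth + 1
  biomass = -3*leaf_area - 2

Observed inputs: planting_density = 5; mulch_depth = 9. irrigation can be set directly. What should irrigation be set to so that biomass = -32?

irrigation = -1

Substituting into the canopy equation gives canopy = 4*irrigation - 5.
Substituting into the leaf_area equation gives leaf_area = -8*irrigation + 2.
Substituting into the biomass equation gives biomass = 24*irrigation - 8.
Solve 24*irrigation - 8 = -32: irrigation = (-32 + 8) / 24 = -1.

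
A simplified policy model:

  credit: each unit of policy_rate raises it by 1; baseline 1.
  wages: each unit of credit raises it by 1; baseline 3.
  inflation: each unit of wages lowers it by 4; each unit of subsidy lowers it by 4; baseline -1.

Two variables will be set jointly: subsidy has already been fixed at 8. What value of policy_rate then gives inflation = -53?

policy_rate = 1

With subsidy held at 8:
Substituting into the wages equation gives wages = policy_rate + 4.
This gives inflation = -4*policy_rate - 49.
Solve -4*policy_rate - 49 = -53: policy_rate = (-53 + 49) / -4 = 1.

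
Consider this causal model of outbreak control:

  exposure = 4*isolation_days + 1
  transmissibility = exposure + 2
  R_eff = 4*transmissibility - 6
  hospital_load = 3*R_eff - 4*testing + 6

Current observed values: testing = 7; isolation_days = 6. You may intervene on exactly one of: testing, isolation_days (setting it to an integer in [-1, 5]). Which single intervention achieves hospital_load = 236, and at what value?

Intervening on testing: hospital_load = -4*testing + 312. Reaching 236 requires testing = 19, outside [-1, 5].
Intervening on isolation_days: with other inputs at their observed values, hospital_load = 48*isolation_days - 4. Solving for 236 gives isolation_days = 5, within [-1, 5].

set isolation_days = 5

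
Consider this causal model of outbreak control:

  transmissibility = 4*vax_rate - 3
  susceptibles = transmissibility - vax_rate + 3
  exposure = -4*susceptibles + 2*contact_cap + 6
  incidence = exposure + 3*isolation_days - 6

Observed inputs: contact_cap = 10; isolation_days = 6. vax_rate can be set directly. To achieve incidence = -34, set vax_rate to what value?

vax_rate = 6

Substituting into the susceptibles equation gives susceptibles = 3*vax_rate.
Substituting into the exposure equation gives exposure = -12*vax_rate + 26.
incidence becomes -12*vax_rate + 38.
Solve -12*vax_rate + 38 = -34: vax_rate = (-34 - 38) / -12 = 6.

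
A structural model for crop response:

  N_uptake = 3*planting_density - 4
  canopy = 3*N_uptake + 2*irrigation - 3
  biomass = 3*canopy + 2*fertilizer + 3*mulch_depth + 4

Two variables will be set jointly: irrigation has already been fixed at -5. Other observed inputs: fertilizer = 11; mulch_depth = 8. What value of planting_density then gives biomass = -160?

planting_density = -5

With irrigation held at -5:
Substituting into the canopy equation gives canopy = 9*planting_density - 25.
Substituting into the biomass equation gives biomass = 27*planting_density - 25.
Solve 27*planting_density - 25 = -160: planting_density = (-160 + 25) / 27 = -5.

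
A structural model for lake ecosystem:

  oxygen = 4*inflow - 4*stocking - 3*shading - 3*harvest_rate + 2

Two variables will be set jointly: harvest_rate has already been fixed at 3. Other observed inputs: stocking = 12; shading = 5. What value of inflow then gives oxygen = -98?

inflow = -7

With harvest_rate held at 3:
Substituting into the oxygen equation gives oxygen = 4*inflow - 70.
Solve 4*inflow - 70 = -98: inflow = (-98 + 70) / 4 = -7.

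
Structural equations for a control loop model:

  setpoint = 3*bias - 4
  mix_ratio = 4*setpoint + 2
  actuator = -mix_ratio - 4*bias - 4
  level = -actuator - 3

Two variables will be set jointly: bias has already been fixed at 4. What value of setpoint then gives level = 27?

setpoint = 2

With bias held at 4:
Intervening on setpoint fixes its value directly, overriding its dependence on bias.
Substituting into the actuator equation gives actuator = -4*setpoint - 22.
level becomes 4*setpoint + 19.
Solve 4*setpoint + 19 = 27: setpoint = (27 - 19) / 4 = 2.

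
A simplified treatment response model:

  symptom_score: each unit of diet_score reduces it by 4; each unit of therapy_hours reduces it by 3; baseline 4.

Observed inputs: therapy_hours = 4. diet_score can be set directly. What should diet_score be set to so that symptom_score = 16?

diet_score = -6

Substituting into the symptom_score equation gives symptom_score = -4*diet_score - 8.
Solve -4*diet_score - 8 = 16: diet_score = (16 + 8) / -4 = -6.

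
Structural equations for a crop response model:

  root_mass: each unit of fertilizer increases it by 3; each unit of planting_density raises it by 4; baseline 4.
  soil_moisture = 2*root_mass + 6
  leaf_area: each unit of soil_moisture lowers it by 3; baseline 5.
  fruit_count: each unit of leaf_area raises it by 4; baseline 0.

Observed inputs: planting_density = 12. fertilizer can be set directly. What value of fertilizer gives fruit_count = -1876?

Substituting into the root_mass equation gives root_mass = 3*fertilizer + 52.
Substituting into the soil_moisture equation gives soil_moisture = 6*fertilizer + 110.
Substituting into the leaf_area equation gives leaf_area = -18*fertilizer - 325.
Substituting into the fruit_count equation gives fruit_count = -72*fertilizer - 1300.
Solve -72*fertilizer - 1300 = -1876: fertilizer = (-1876 + 1300) / -72 = 8.

fertilizer = 8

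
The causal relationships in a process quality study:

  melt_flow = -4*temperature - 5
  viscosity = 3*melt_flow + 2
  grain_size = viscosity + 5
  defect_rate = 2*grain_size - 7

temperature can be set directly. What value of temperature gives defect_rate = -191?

temperature = 7

Substituting into the viscosity equation gives viscosity = -12*temperature - 13.
Substituting into the grain_size equation gives grain_size = -12*temperature - 8.
Substituting into the defect_rate equation gives defect_rate = -24*temperature - 23.
Solve -24*temperature - 23 = -191: temperature = (-191 + 23) / -24 = 7.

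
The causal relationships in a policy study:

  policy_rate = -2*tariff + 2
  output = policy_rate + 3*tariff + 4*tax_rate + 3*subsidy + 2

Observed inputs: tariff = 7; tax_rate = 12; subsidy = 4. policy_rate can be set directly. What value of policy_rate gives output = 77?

Intervening on policy_rate fixes its value directly, overriding its dependence on tariff.
Substituting into the output equation gives output = policy_rate + 83.
Solve policy_rate + 83 = 77: policy_rate = (77 - 83) / 1 = -6.

policy_rate = -6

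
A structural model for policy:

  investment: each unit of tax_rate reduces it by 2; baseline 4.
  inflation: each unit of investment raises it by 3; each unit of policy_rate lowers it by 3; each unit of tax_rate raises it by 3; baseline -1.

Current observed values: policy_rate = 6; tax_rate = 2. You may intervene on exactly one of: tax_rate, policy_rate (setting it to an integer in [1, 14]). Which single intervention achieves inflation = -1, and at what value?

Intervening on tax_rate: inflation = -3*tax_rate - 7. Reaching -1 requires tax_rate = -2, outside [1, 14].
Intervening on policy_rate: with other inputs at their observed values, inflation = -3*policy_rate + 5. Solving for -1 gives policy_rate = 2, within [1, 14].

set policy_rate = 2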